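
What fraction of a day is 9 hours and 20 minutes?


0.3889 (38.89%)

Total minutes: 9×60 + 20 = 560
Day = 24×60 = 1440 minutes
Fraction = 560/1440 ≈ 0.3889
As a percentage: 560/1440 × 100 ≈ 38.89%


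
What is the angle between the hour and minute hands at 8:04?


142.0°

Hour hand = 8×30 + 4×0.5 = 242.0°
Minute hand = 4×6 = 24°
Difference = |242.0 - 24| = 218.0°
Since > 180°: 360 - 218.0 = 142.0°


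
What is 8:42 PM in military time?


Input: 8:42 PM
PM: 8 + 12 = 20

20:42


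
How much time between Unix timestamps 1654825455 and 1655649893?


Difference = 1655649893 - 1654825455 = 824438 seconds
In hours: 824438 / 3600 ≈ 229.0
In days: 824438 / 86400 ≈ 9.54

824438 seconds (229.0 hours / 9.54 days)


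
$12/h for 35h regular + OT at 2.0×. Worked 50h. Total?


$780.00

Regular: 35h × $12 = $420.00
Overtime: 50 - 35 = 15h
OT pay: 15h × $12 × 2.0 = $360.00
Total = $420.00 + $360.00 = $780.00


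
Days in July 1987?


31 days

Month: July (month 7)
July has 31 days


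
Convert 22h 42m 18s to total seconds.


Hours: 22 × 3600 = 79200
Minutes: 42 × 60 = 2520
Seconds: 18
Total = 79200 + 2520 + 18 = 81738

81738 seconds


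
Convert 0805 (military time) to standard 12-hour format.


8:05 AM

Hour: 8
8 < 12 → AM


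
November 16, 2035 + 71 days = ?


Start: November 16, 2035
Add 71 days
November 16 → December 1: 30 - 16 + 1 = 15 days (71 - 15 = 56 left)
December 1 → January 1: 31 - 1 + 1 = 31 days (56 - 31 = 25 left)
January 1 + 25 = January 26, 2036

January 26, 2036


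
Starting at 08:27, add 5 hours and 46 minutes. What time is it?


14:13

Start: 507 minutes from midnight
Add: 346 minutes
Total: 853 minutes
Hours: 853 ÷ 60 = 14 remainder 13


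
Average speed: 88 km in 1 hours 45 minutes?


Distance: 88 km
Time: 1h 45m = 105 min = 105/60 = 7/4 hours
Speed = 88 ÷ (7/4) = 88 × 4 / 7 = 352/7 ≈ 50.3 km/h

50.3 km/h


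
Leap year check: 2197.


Rules: divisible by 4 AND (not by 100 OR by 400)
2197 ÷ 4 = 549 remainder 1 → not divisible by 4
Not divisible by 4 → not a leap year

No


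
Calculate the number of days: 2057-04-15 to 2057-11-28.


227 days

From April 15, 2057 to November 28, 2057
Rest of April 2057: 30 - 15 = 15
Full months: May 31, June 30, July 31, August 31, September 30, October 31
Days into November 2057: 28
Total = 15 + 31 + 30 + 31 + 31 + 30 + 31 + 28 = 227 days


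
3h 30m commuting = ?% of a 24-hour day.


14.6%

Time: 210 minutes
Day: 1440 minutes
Percentage = (210/1440) × 100 ≈ 14.6%


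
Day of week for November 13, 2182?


Zeller's congruence:
q=13, m=11, k=82, j=21
h = (13 + ⌊13×12/5⌋ + 82 + ⌊82/4⌋ + ⌊21/4⌋ - 2×21) mod 7
= (13 + 31 + 82 + 20 + 5 - 42) mod 7
= 109 mod 7 = 4
h=4 → Wednesday

Wednesday


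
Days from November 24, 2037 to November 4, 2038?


345 days

From November 24, 2037 to November 4, 2038
Rest of November 2037: 30 - 24 = 6
Full months: December 31, January 31, February 2038 28, March 31, April 30, May 31, June 30, July 31, August 31, September 30, October 31
Days into November 2038: 4
Total = 6 + 31 + 31 + 28 + 31 + 30 + 31 + 30 + 31 + 31 + 30 + 31 + 4 = 345 days


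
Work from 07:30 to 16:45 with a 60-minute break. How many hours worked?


8h 15m (495 minutes)

Total time = (16×60+45) - (7×60+30)
= 1005 - 450 = 555 min
Minus break: 555 - 60 = 495 min
= 8h 15m


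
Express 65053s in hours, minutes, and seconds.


Hours: 65053 ÷ 3600 = 18 remainder 253
Minutes: 253 ÷ 60 = 4 remainder 13
Seconds: 13

18h 4m 13s


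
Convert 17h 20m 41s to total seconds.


Hours: 17 × 3600 = 61200
Minutes: 20 × 60 = 1200
Seconds: 41
Total = 61200 + 1200 + 41 = 62441

62441 seconds


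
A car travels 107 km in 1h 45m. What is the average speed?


61.1 km/h

Distance: 107 km
Time: 1h 45m = 105 min = 105/60 = 7/4 hours
Speed = 107 ÷ (7/4) = 107 × 4 / 7 = 428/7 ≈ 61.1 km/h


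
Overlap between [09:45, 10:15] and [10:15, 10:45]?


0 minutes

Meeting A: 585-615 (in minutes from midnight)
Meeting B: 615-645
Overlap start = max(585, 615) = 615
Overlap end = min(615, 645) = 615
Overlap = max(0, 615 - 615) = 0 min


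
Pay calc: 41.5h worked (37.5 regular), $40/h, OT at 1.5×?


Regular: 37.5h × $40 = $1500.00
Overtime: 41.5 - 37.5 = 4.0h
OT pay: 4.0h × $40 × 1.5 = $240.00
Total = $1500.00 + $240.00 = $1740.00

$1740.00


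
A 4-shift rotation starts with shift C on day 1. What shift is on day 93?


Shifts: A, B, C, D
Start: C (index 2)
Day 93: (2 + 93 - 1) mod 4
= 94 mod 4
= 2
Index 2 → shift C

Shift C


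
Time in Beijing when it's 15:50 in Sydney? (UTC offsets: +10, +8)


13:50

Time difference = UTC+8 - UTC+10 = -2 hours
New hour = (15 -2) mod 24
= 13 mod 24 = 13
Minutes unchanged → 13:50


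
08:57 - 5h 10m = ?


Start: 537 minutes from midnight
Subtract: 310 minutes
Remaining: 537 - 310 = 227
Hours: 3, Minutes: 47

03:47


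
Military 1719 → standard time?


Hour: 17
17 - 12 = 5 → PM

5:19 PM


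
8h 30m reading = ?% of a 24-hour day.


Time: 510 minutes
Day: 1440 minutes
Percentage = (510/1440) × 100 ≈ 35.4%

35.4%


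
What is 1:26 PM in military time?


13:26

Input: 1:26 PM
PM: 1 + 12 = 13


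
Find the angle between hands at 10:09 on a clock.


Hour hand = 10×30 + 9×0.5 = 304.5°
Minute hand = 9×6 = 54°
Difference = |304.5 - 54| = 250.5°
Since > 180°: 360 - 250.5 = 109.5°

109.5°


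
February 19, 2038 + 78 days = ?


May 8, 2038

Start: February 19, 2038
Add 78 days
February 19 → March 1: 28 - 19 + 1 = 10 days (78 - 10 = 68 left)
March 1 → April 1: 31 - 1 + 1 = 31 days (68 - 31 = 37 left)
April 1 → May 1: 30 - 1 + 1 = 30 days (37 - 30 = 7 left)
May 1 + 7 = May 8, 2038


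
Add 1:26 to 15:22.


16:48

Start: 922 minutes from midnight
Add: 86 minutes
Total: 1008 minutes
Hours: 1008 ÷ 60 = 16 remainder 48


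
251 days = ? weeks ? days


35 weeks 6 days

Weeks: 251 ÷ 7 = 35 remainder 6


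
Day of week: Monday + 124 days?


Start: Monday (index 0)
(0 + 124) mod 7
= 124 mod 7
= 5
Index 5 → Saturday

Saturday


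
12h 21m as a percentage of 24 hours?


Total minutes: 12×60 + 21 = 741
Day = 24×60 = 1440 minutes
Fraction = 741/1440 ≈ 0.5146
As a percentage: 741/1440 × 100 ≈ 51.46%

0.5146 (51.46%)


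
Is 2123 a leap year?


Rules: divisible by 4 AND (not by 100 OR by 400)
2123 ÷ 4 = 530 remainder 3 → not divisible by 4
Not divisible by 4 → not a leap year

No


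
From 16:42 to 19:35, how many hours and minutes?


2h 53m

End time in minutes: 19×60 + 35 = 1175
Start time in minutes: 16×60 + 42 = 1002
Difference = 1175 - 1002 = 173 minutes
= 2 hours 53 minutes


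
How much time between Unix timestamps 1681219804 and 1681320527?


Difference = 1681320527 - 1681219804 = 100723 seconds
In hours: 100723 / 3600 ≈ 28.0
In days: 100723 / 86400 ≈ 1.17

100723 seconds (28.0 hours / 1.17 days)


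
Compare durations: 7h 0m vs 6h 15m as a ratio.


28:25 (1.12)

Duration 1: 420 minutes
Duration 2: 375 minutes
Ratio = 420:375
GCD = 15
Simplified = 28:25
As a decimal: 28/25 = 1.12


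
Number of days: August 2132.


31 days

Month: August (month 8)
August has 31 days


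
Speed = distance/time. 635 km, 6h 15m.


Distance: 635 km
Time: 6h 15m = 375 min = 375/60 = 25/4 hours
Speed = 635 ÷ (25/4) = 635 × 4 / 25 = 2540/25 = 101.6 km/h

101.6 km/h


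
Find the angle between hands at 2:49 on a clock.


Hour hand = 2×30 + 49×0.5 = 84.5°
Minute hand = 49×6 = 294°
Difference = |84.5 - 294| = 209.5°
Since > 180°: 360 - 209.5 = 150.5°

150.5°


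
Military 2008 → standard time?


Hour: 20
20 - 12 = 8 → PM

8:08 PM


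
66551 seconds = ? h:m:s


18h 29m 11s

Hours: 66551 ÷ 3600 = 18 remainder 1751
Minutes: 1751 ÷ 60 = 29 remainder 11
Seconds: 11


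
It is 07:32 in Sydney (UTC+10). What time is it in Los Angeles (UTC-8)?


13:32 (previous day)

Time difference = UTC-8 - UTC+10 = -18 hours
New hour = (7 -18) mod 24
= -11 mod 24 = 13
Minutes unchanged → 13:32; -11 < 0 → previous day


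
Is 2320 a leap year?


Yes

Rules: divisible by 4 AND (not by 100 OR by 400)
2320 ÷ 4 = 580 exactly → divisible by 4
2320 ÷ 100 = 23 remainder 20 → not divisible by 100
Divisible by 4 but not by 100 → leap year


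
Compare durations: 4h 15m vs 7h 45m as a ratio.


Duration 1: 255 minutes
Duration 2: 465 minutes
Ratio = 255:465
GCD = 15
Simplified = 17:31
As a decimal: 17/31 ≈ 0.55

17:31 (0.55)


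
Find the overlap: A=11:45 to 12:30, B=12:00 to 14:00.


Meeting A: 705-750 (in minutes from midnight)
Meeting B: 720-840
Overlap start = max(705, 720) = 720
Overlap end = min(750, 840) = 750
Overlap = max(0, 750 - 720) = 30 min

30 minutes


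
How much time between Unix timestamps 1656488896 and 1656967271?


Difference = 1656967271 - 1656488896 = 478375 seconds
In hours: 478375 / 3600 ≈ 132.9
In days: 478375 / 86400 ≈ 5.54

478375 seconds (132.9 hours / 5.54 days)


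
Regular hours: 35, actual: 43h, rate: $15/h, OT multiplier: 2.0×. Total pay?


Regular: 35h × $15 = $525.00
Overtime: 43 - 35 = 8h
OT pay: 8h × $15 × 2.0 = $240.00
Total = $525.00 + $240.00 = $765.00

$765.00


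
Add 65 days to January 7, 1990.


Start: January 7, 1990
Add 65 days
January 7 → February 1: 31 - 7 + 1 = 25 days (65 - 25 = 40 left)
February 1 → March 1: 28 - 1 + 1 = 28 days (40 - 28 = 12 left)
March 1 + 12 = March 13, 1990

March 13, 1990


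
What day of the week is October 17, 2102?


Tuesday

Zeller's congruence:
q=17, m=10, k=2, j=21
h = (17 + ⌊13×11/5⌋ + 2 + ⌊2/4⌋ + ⌊21/4⌋ - 2×21) mod 7
= (17 + 28 + 2 + 0 + 5 - 42) mod 7
= 10 mod 7 = 3
h=3 → Tuesday


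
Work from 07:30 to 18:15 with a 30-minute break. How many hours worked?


Total time = (18×60+15) - (7×60+30)
= 1095 - 450 = 645 min
Minus break: 645 - 30 = 615 min
= 10h 15m

10h 15m (615 minutes)


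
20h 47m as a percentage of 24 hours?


Total minutes: 20×60 + 47 = 1247
Day = 24×60 = 1440 minutes
Fraction = 1247/1440 ≈ 0.8660
As a percentage: 1247/1440 × 100 ≈ 86.60%

0.8660 (86.60%)


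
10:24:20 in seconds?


Hours: 10 × 3600 = 36000
Minutes: 24 × 60 = 1440
Seconds: 20
Total = 36000 + 1440 + 20 = 37460

37460 seconds


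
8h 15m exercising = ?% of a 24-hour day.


Time: 495 minutes
Day: 1440 minutes
Percentage = (495/1440) × 100 ≈ 34.4%

34.4%


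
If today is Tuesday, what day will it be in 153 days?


Start: Tuesday (index 1)
(1 + 153) mod 7
= 154 mod 7
= 0
Index 0 → Monday

Monday


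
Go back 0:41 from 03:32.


02:51

Start: 212 minutes from midnight
Subtract: 41 minutes
Remaining: 212 - 41 = 171
Hours: 2, Minutes: 51


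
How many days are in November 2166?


30 days

Month: November (month 11)
November has 30 days


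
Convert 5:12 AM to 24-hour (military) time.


05:12

Input: 5:12 AM
AM hour stays: 5


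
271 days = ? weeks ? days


Weeks: 271 ÷ 7 = 38 remainder 5

38 weeks 5 days


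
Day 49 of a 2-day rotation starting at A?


Shifts: A, B
Start: A (index 0)
Day 49: (0 + 49 - 1) mod 2
= 48 mod 2
= 0
Index 0 → shift A

Shift A


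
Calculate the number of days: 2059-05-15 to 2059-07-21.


From May 15, 2059 to July 21, 2059
Rest of May 2059: 31 - 15 = 16
Full months: June 30
Days into July 2059: 21
Total = 16 + 30 + 21 = 67 days

67 days


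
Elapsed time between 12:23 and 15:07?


2h 44m

End time in minutes: 15×60 + 7 = 907
Start time in minutes: 12×60 + 23 = 743
Difference = 907 - 743 = 164 minutes
= 2 hours 44 minutes


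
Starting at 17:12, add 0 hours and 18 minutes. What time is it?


17:30

Start: 1032 minutes from midnight
Add: 18 minutes
Total: 1050 minutes
Hours: 1050 ÷ 60 = 17 remainder 30


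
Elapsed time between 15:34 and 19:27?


3h 53m

End time in minutes: 19×60 + 27 = 1167
Start time in minutes: 15×60 + 34 = 934
Difference = 1167 - 934 = 233 minutes
= 3 hours 53 minutes


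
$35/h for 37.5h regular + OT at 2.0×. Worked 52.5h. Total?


Regular: 37.5h × $35 = $1312.50
Overtime: 52.5 - 37.5 = 15.0h
OT pay: 15.0h × $35 × 2.0 = $1050.00
Total = $1312.50 + $1050.00 = $2362.50

$2362.50


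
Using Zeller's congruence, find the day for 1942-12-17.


Thursday

Zeller's congruence:
q=17, m=12, k=42, j=19
h = (17 + ⌊13×13/5⌋ + 42 + ⌊42/4⌋ + ⌊19/4⌋ - 2×19) mod 7
= (17 + 33 + 42 + 10 + 4 - 38) mod 7
= 68 mod 7 = 5
h=5 → Thursday


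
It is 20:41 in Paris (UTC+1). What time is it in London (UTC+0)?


Time difference = UTC+0 - UTC+1 = -1 hours
New hour = (20 -1) mod 24
= 19 mod 24 = 19
Minutes unchanged → 19:41

19:41


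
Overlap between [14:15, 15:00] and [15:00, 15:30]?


0 minutes

Meeting A: 855-900 (in minutes from midnight)
Meeting B: 900-930
Overlap start = max(855, 900) = 900
Overlap end = min(900, 930) = 900
Overlap = max(0, 900 - 900) = 0 min


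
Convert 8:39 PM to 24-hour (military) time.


20:39

Input: 8:39 PM
PM: 8 + 12 = 20


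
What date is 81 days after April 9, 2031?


Start: April 9, 2031
Add 81 days
April 9 → May 1: 30 - 9 + 1 = 22 days (81 - 22 = 59 left)
May 1 → June 1: 31 - 1 + 1 = 31 days (59 - 31 = 28 left)
June 1 + 28 = June 29, 2031

June 29, 2031


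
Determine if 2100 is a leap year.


No

Rules: divisible by 4 AND (not by 100 OR by 400)
2100 ÷ 4 = 525 exactly → divisible by 4
2100 ÷ 100 = 21 exactly → divisible by 100
2100 ÷ 400 = 5 remainder 100 → not divisible by 400
Divisible by 100 but not by 400 → not a leap year


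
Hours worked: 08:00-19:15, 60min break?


10h 15m (615 minutes)

Total time = (19×60+15) - (8×60+0)
= 1155 - 480 = 675 min
Minus break: 675 - 60 = 615 min
= 10h 15m


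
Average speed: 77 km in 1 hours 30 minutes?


Distance: 77 km
Time: 1h 30m = 90 min = 90/60 = 3/2 hours
Speed = 77 ÷ (3/2) = 77 × 2 / 3 = 154/3 ≈ 51.3 km/h

51.3 km/h


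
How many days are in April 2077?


Month: April (month 4)
April has 30 days

30 days


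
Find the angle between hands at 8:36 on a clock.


42.0°

Hour hand = 8×30 + 36×0.5 = 258.0°
Minute hand = 36×6 = 216°
Difference = |258.0 - 216| = 42.0°


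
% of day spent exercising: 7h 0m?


Time: 420 minutes
Day: 1440 minutes
Percentage = (420/1440) × 100 ≈ 29.2%

29.2%


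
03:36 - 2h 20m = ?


01:16

Start: 216 minutes from midnight
Subtract: 140 minutes
Remaining: 216 - 140 = 76
Hours: 1, Minutes: 16


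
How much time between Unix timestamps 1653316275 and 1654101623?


785348 seconds (218.2 hours / 9.09 days)

Difference = 1654101623 - 1653316275 = 785348 seconds
In hours: 785348 / 3600 ≈ 218.2
In days: 785348 / 86400 ≈ 9.09


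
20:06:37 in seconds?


Hours: 20 × 3600 = 72000
Minutes: 6 × 60 = 360
Seconds: 37
Total = 72000 + 360 + 37 = 72397

72397 seconds


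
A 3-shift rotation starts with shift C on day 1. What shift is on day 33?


Shifts: A, B, C
Start: C (index 2)
Day 33: (2 + 33 - 1) mod 3
= 34 mod 3
= 1
Index 1 → shift B

Shift B


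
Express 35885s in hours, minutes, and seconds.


9h 58m 5s

Hours: 35885 ÷ 3600 = 9 remainder 3485
Minutes: 3485 ÷ 60 = 58 remainder 5
Seconds: 5


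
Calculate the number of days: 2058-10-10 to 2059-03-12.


From October 10, 2058 to March 12, 2059
Rest of October 2058: 31 - 10 = 21
Full months: November 30, December 31, January 31, February 2059 28
Days into March 2059: 12
Total = 21 + 30 + 31 + 31 + 28 + 12 = 153 days

153 days


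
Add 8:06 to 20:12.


Start: 1212 minutes from midnight
Add: 486 minutes
Total: 1698 minutes
Hours: 1698 ÷ 60 = 28 remainder 18
28 ≥ 24 → 28 - 24 = 4 (next day)

04:18 (next day)


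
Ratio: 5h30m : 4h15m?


Duration 1: 330 minutes
Duration 2: 255 minutes
Ratio = 330:255
GCD = 15
Simplified = 22:17
As a decimal: 22/17 ≈ 1.29

22:17 (1.29)


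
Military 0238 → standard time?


Hour: 2
2 < 12 → AM

2:38 AM


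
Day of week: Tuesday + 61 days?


Start: Tuesday (index 1)
(1 + 61) mod 7
= 62 mod 7
= 6
Index 6 → Sunday

Sunday


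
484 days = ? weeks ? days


Weeks: 484 ÷ 7 = 69 remainder 1

69 weeks 1 days


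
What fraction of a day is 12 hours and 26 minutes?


Total minutes: 12×60 + 26 = 746
Day = 24×60 = 1440 minutes
Fraction = 746/1440 ≈ 0.5181
As a percentage: 746/1440 × 100 ≈ 51.81%

0.5181 (51.81%)


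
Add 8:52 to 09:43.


18:35

Start: 583 minutes from midnight
Add: 532 minutes
Total: 1115 minutes
Hours: 1115 ÷ 60 = 18 remainder 35


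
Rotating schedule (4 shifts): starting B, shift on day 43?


Shift D

Shifts: A, B, C, D
Start: B (index 1)
Day 43: (1 + 43 - 1) mod 4
= 43 mod 4
= 3
Index 3 → shift D


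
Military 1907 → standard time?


7:07 PM

Hour: 19
19 - 12 = 7 → PM


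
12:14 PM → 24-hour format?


Input: 12:14 PM
12 PM → 12 (noon)

12:14


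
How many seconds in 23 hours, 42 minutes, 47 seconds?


Hours: 23 × 3600 = 82800
Minutes: 42 × 60 = 2520
Seconds: 47
Total = 82800 + 2520 + 47 = 85367

85367 seconds


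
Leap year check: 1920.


Yes

Rules: divisible by 4 AND (not by 100 OR by 400)
1920 ÷ 4 = 480 exactly → divisible by 4
1920 ÷ 100 = 19 remainder 20 → not divisible by 100
Divisible by 4 but not by 100 → leap year


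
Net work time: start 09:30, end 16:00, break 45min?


5h 45m (345 minutes)

Total time = (16×60+0) - (9×60+30)
= 960 - 570 = 390 min
Minus break: 390 - 45 = 345 min
= 5h 45m


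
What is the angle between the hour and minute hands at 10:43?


63.5°

Hour hand = 10×30 + 43×0.5 = 321.5°
Minute hand = 43×6 = 258°
Difference = |321.5 - 258| = 63.5°


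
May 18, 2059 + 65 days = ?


July 22, 2059

Start: May 18, 2059
Add 65 days
May 18 → June 1: 31 - 18 + 1 = 14 days (65 - 14 = 51 left)
June 1 → July 1: 30 - 1 + 1 = 30 days (51 - 30 = 21 left)
July 1 + 21 = July 22, 2059


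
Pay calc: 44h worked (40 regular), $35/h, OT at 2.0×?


$1680.00

Regular: 40h × $35 = $1400.00
Overtime: 44 - 40 = 4h
OT pay: 4h × $35 × 2.0 = $280.00
Total = $1400.00 + $280.00 = $1680.00


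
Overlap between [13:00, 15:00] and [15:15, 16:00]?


Meeting A: 780-900 (in minutes from midnight)
Meeting B: 915-960
Overlap start = max(780, 915) = 915
Overlap end = min(900, 960) = 900
Overlap = max(0, 900 - 915) = 0 min

0 minutes


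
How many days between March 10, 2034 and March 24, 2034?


From March 10, 2034 to March 24, 2034
Same month: 24 - 10 = 14 days

14 days


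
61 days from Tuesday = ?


Sunday

Start: Tuesday (index 1)
(1 + 61) mod 7
= 62 mod 7
= 6
Index 6 → Sunday


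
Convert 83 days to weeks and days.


11 weeks 6 days

Weeks: 83 ÷ 7 = 11 remainder 6


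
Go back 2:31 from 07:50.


Start: 470 minutes from midnight
Subtract: 151 minutes
Remaining: 470 - 151 = 319
Hours: 5, Minutes: 19

05:19


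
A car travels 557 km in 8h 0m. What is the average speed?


69.6 km/h

Distance: 557 km
Time: 8 hours
Speed = 557 / 8 ≈ 69.6 km/h


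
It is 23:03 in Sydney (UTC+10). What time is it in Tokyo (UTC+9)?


Time difference = UTC+9 - UTC+10 = -1 hours
New hour = (23 -1) mod 24
= 22 mod 24 = 22
Minutes unchanged → 22:03

22:03


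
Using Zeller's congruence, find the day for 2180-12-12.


Zeller's congruence:
q=12, m=12, k=80, j=21
h = (12 + ⌊13×13/5⌋ + 80 + ⌊80/4⌋ + ⌊21/4⌋ - 2×21) mod 7
= (12 + 33 + 80 + 20 + 5 - 42) mod 7
= 108 mod 7 = 3
h=3 → Tuesday

Tuesday


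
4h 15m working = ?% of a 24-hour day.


Time: 255 minutes
Day: 1440 minutes
Percentage = (255/1440) × 100 ≈ 17.7%

17.7%


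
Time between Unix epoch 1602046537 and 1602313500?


266963 seconds (74.2 hours / 3.09 days)

Difference = 1602313500 - 1602046537 = 266963 seconds
In hours: 266963 / 3600 ≈ 74.2
In days: 266963 / 86400 ≈ 3.09


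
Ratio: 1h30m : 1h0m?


3:2 (1.50)

Duration 1: 90 minutes
Duration 2: 60 minutes
Ratio = 90:60
GCD = 30
Simplified = 3:2
As a decimal: 3/2 = 1.50


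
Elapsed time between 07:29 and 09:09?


End time in minutes: 9×60 + 9 = 549
Start time in minutes: 7×60 + 29 = 449
Difference = 549 - 449 = 100 minutes
= 1 hours 40 minutes

1h 40m


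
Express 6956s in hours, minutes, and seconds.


1h 55m 56s

Hours: 6956 ÷ 3600 = 1 remainder 3356
Minutes: 3356 ÷ 60 = 55 remainder 56
Seconds: 56


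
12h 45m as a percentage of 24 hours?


0.5313 (53.13%)

Total minutes: 12×60 + 45 = 765
Day = 24×60 = 1440 minutes
Fraction = 765/1440 ≈ 0.5313
As a percentage: 765/1440 × 100 ≈ 53.13%


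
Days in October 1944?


31 days

Month: October (month 10)
October has 31 days


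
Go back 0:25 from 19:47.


Start: 1187 minutes from midnight
Subtract: 25 minutes
Remaining: 1187 - 25 = 1162
Hours: 19, Minutes: 22

19:22


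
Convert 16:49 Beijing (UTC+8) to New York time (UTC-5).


03:49

Time difference = UTC-5 - UTC+8 = -13 hours
New hour = (16 -13) mod 24
= 3 mod 24 = 3
Minutes unchanged → 03:49


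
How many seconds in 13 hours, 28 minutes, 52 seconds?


Hours: 13 × 3600 = 46800
Minutes: 28 × 60 = 1680
Seconds: 52
Total = 46800 + 1680 + 52 = 48532

48532 seconds


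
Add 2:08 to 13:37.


15:45

Start: 817 minutes from midnight
Add: 128 minutes
Total: 945 minutes
Hours: 945 ÷ 60 = 15 remainder 45


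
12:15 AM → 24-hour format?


Input: 12:15 AM
12 AM → 00 (midnight)

00:15


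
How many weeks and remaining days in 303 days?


43 weeks 2 days

Weeks: 303 ÷ 7 = 43 remainder 2


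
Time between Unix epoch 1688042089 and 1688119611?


77522 seconds (21.5 hours / 0.90 days)

Difference = 1688119611 - 1688042089 = 77522 seconds
In hours: 77522 / 3600 ≈ 21.5
In days: 77522 / 86400 ≈ 0.90


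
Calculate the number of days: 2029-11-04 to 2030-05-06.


183 days

From November 4, 2029 to May 6, 2030
Rest of November 2029: 30 - 4 = 26
Full months: December 31, January 31, February 2030 28, March 31, April 30
Days into May 2030: 6
Total = 26 + 31 + 31 + 28 + 31 + 30 + 6 = 183 days


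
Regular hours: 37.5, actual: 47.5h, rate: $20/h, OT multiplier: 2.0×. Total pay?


$1150.00

Regular: 37.5h × $20 = $750.00
Overtime: 47.5 - 37.5 = 10.0h
OT pay: 10.0h × $20 × 2.0 = $400.00
Total = $750.00 + $400.00 = $1150.00


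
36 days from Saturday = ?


Sunday

Start: Saturday (index 5)
(5 + 36) mod 7
= 41 mod 7
= 6
Index 6 → Sunday


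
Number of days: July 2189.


Month: July (month 7)
July has 31 days

31 days


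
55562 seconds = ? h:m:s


Hours: 55562 ÷ 3600 = 15 remainder 1562
Minutes: 1562 ÷ 60 = 26 remainder 2
Seconds: 2

15h 26m 2s


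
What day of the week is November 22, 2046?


Zeller's congruence:
q=22, m=11, k=46, j=20
h = (22 + ⌊13×12/5⌋ + 46 + ⌊46/4⌋ + ⌊20/4⌋ - 2×20) mod 7
= (22 + 31 + 46 + 11 + 5 - 40) mod 7
= 75 mod 7 = 5
h=5 → Thursday

Thursday


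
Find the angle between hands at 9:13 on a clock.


161.5°

Hour hand = 9×30 + 13×0.5 = 276.5°
Minute hand = 13×6 = 78°
Difference = |276.5 - 78| = 198.5°
Since > 180°: 360 - 198.5 = 161.5°


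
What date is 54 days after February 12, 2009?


April 7, 2009

Start: February 12, 2009
Add 54 days
February 12 → March 1: 28 - 12 + 1 = 17 days (54 - 17 = 37 left)
March 1 → April 1: 31 - 1 + 1 = 31 days (37 - 31 = 6 left)
April 1 + 6 = April 7, 2009


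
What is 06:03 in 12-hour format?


Hour: 6
6 < 12 → AM

6:03 AM


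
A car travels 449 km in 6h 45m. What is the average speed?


66.5 km/h

Distance: 449 km
Time: 6h 45m = 405 min = 405/60 = 27/4 hours
Speed = 449 ÷ (27/4) = 449 × 4 / 27 = 1796/27 ≈ 66.5 km/h


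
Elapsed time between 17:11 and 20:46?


3h 35m

End time in minutes: 20×60 + 46 = 1246
Start time in minutes: 17×60 + 11 = 1031
Difference = 1246 - 1031 = 215 minutes
= 3 hours 35 minutes


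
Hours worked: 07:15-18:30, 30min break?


10h 45m (645 minutes)

Total time = (18×60+30) - (7×60+15)
= 1110 - 435 = 675 min
Minus break: 675 - 30 = 645 min
= 10h 45m


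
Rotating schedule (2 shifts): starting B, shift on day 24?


Shift A

Shifts: A, B
Start: B (index 1)
Day 24: (1 + 24 - 1) mod 2
= 24 mod 2
= 0
Index 0 → shift A


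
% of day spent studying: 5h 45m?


Time: 345 minutes
Day: 1440 minutes
Percentage = (345/1440) × 100 ≈ 24.0%

24.0%


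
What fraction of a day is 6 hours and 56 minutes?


0.2889 (28.89%)

Total minutes: 6×60 + 56 = 416
Day = 24×60 = 1440 minutes
Fraction = 416/1440 ≈ 0.2889
As a percentage: 416/1440 × 100 ≈ 28.89%


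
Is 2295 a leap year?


Rules: divisible by 4 AND (not by 100 OR by 400)
2295 ÷ 4 = 573 remainder 3 → not divisible by 4
Not divisible by 4 → not a leap year

No


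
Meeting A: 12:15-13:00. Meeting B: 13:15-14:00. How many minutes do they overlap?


Meeting A: 735-780 (in minutes from midnight)
Meeting B: 795-840
Overlap start = max(735, 795) = 795
Overlap end = min(780, 840) = 780
Overlap = max(0, 780 - 795) = 0 min

0 minutes


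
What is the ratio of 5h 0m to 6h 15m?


Duration 1: 300 minutes
Duration 2: 375 minutes
Ratio = 300:375
GCD = 75
Simplified = 4:5
As a decimal: 4/5 = 0.80

4:5 (0.80)


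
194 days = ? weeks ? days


27 weeks 5 days

Weeks: 194 ÷ 7 = 27 remainder 5


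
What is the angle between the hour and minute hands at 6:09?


Hour hand = 6×30 + 9×0.5 = 184.5°
Minute hand = 9×6 = 54°
Difference = |184.5 - 54| = 130.5°

130.5°


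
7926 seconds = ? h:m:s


2h 12m 6s

Hours: 7926 ÷ 3600 = 2 remainder 726
Minutes: 726 ÷ 60 = 12 remainder 6
Seconds: 6


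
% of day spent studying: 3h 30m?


14.6%

Time: 210 minutes
Day: 1440 minutes
Percentage = (210/1440) × 100 ≈ 14.6%


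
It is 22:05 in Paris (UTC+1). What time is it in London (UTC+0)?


Time difference = UTC+0 - UTC+1 = -1 hours
New hour = (22 -1) mod 24
= 21 mod 24 = 21
Minutes unchanged → 21:05

21:05


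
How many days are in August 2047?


31 days

Month: August (month 8)
August has 31 days


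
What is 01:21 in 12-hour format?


1:21 AM

Hour: 1
1 < 12 → AM


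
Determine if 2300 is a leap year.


No

Rules: divisible by 4 AND (not by 100 OR by 400)
2300 ÷ 4 = 575 exactly → divisible by 4
2300 ÷ 100 = 23 exactly → divisible by 100
2300 ÷ 400 = 5 remainder 300 → not divisible by 400
Divisible by 100 but not by 400 → not a leap year


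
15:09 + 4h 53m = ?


Start: 909 minutes from midnight
Add: 293 minutes
Total: 1202 minutes
Hours: 1202 ÷ 60 = 20 remainder 2

20:02


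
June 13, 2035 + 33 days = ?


July 16, 2035

Start: June 13, 2035
Add 33 days
June 13 → July 1: 30 - 13 + 1 = 18 days (33 - 18 = 15 left)
July 1 + 15 = July 16, 2035


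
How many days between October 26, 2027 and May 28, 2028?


215 days

From October 26, 2027 to May 28, 2028
Rest of October 2027: 31 - 26 = 5
Full months: November 30, December 31, January 31, February 2028 29, March 31, April 30
Days into May 2028: 28
Total = 5 + 30 + 31 + 31 + 29 + 31 + 30 + 28 = 215 days


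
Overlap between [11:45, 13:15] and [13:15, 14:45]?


Meeting A: 705-795 (in minutes from midnight)
Meeting B: 795-885
Overlap start = max(705, 795) = 795
Overlap end = min(795, 885) = 795
Overlap = max(0, 795 - 795) = 0 min

0 minutes


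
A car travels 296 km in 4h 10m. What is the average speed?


Distance: 296 km
Time: 4h 10m = 250 min = 250/60 = 25/6 hours
Speed = 296 ÷ (25/6) = 296 × 6 / 25 = 1776/25 ≈ 71.0 km/h

71.0 km/h


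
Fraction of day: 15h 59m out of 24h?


Total minutes: 15×60 + 59 = 959
Day = 24×60 = 1440 minutes
Fraction = 959/1440 ≈ 0.6660
As a percentage: 959/1440 × 100 ≈ 66.60%

0.6660 (66.60%)


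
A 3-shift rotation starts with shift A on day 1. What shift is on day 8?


Shifts: A, B, C
Start: A (index 0)
Day 8: (0 + 8 - 1) mod 3
= 7 mod 3
= 1
Index 1 → shift B

Shift B


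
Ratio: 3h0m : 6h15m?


Duration 1: 180 minutes
Duration 2: 375 minutes
Ratio = 180:375
GCD = 15
Simplified = 12:25
As a decimal: 12/25 = 0.48

12:25 (0.48)


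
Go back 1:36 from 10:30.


Start: 630 minutes from midnight
Subtract: 96 minutes
Remaining: 630 - 96 = 534
Hours: 8, Minutes: 54

08:54


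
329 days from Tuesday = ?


Start: Tuesday (index 1)
(1 + 329) mod 7
= 330 mod 7
= 1
Index 1 → Tuesday

Tuesday


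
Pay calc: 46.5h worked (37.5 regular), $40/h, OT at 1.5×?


Regular: 37.5h × $40 = $1500.00
Overtime: 46.5 - 37.5 = 9.0h
OT pay: 9.0h × $40 × 1.5 = $540.00
Total = $1500.00 + $540.00 = $2040.00

$2040.00


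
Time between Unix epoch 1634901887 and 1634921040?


Difference = 1634921040 - 1634901887 = 19153 seconds
In hours: 19153 / 3600 ≈ 5.3
In days: 19153 / 86400 ≈ 0.22

19153 seconds (5.3 hours / 0.22 days)


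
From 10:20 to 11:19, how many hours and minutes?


0h 59m

End time in minutes: 11×60 + 19 = 679
Start time in minutes: 10×60 + 20 = 620
Difference = 679 - 620 = 59 minutes
= 0 hours 59 minutes


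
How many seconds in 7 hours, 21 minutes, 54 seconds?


26514 seconds

Hours: 7 × 3600 = 25200
Minutes: 21 × 60 = 1260
Seconds: 54
Total = 25200 + 1260 + 54 = 26514


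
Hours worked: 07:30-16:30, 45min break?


8h 15m (495 minutes)

Total time = (16×60+30) - (7×60+30)
= 990 - 450 = 540 min
Minus break: 540 - 45 = 495 min
= 8h 15m


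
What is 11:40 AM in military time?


11:40

Input: 11:40 AM
AM hour stays: 11


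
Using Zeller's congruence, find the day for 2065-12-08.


Zeller's congruence:
q=8, m=12, k=65, j=20
h = (8 + ⌊13×13/5⌋ + 65 + ⌊65/4⌋ + ⌊20/4⌋ - 2×20) mod 7
= (8 + 33 + 65 + 16 + 5 - 40) mod 7
= 87 mod 7 = 3
h=3 → Tuesday

Tuesday


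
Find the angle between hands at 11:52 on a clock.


Hour hand = 11×30 + 52×0.5 = 356.0°
Minute hand = 52×6 = 312°
Difference = |356.0 - 312| = 44.0°

44.0°


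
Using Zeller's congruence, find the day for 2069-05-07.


Zeller's congruence:
q=7, m=5, k=69, j=20
h = (7 + ⌊13×6/5⌋ + 69 + ⌊69/4⌋ + ⌊20/4⌋ - 2×20) mod 7
= (7 + 15 + 69 + 17 + 5 - 40) mod 7
= 73 mod 7 = 3
h=3 → Tuesday

Tuesday


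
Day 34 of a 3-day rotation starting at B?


Shifts: A, B, C
Start: B (index 1)
Day 34: (1 + 34 - 1) mod 3
= 34 mod 3
= 1
Index 1 → shift B

Shift B


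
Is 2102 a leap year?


Rules: divisible by 4 AND (not by 100 OR by 400)
2102 ÷ 4 = 525 remainder 2 → not divisible by 4
Not divisible by 4 → not a leap year

No


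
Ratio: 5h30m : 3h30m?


11:7 (1.57)

Duration 1: 330 minutes
Duration 2: 210 minutes
Ratio = 330:210
GCD = 30
Simplified = 11:7
As a decimal: 11/7 ≈ 1.57


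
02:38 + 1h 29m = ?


04:07

Start: 158 minutes from midnight
Add: 89 minutes
Total: 247 minutes
Hours: 247 ÷ 60 = 4 remainder 7


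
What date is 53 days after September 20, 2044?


November 12, 2044

Start: September 20, 2044
Add 53 days
September 20 → October 1: 30 - 20 + 1 = 11 days (53 - 11 = 42 left)
October 1 → November 1: 31 - 1 + 1 = 31 days (42 - 31 = 11 left)
November 1 + 11 = November 12, 2044


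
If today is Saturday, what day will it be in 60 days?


Wednesday

Start: Saturday (index 5)
(5 + 60) mod 7
= 65 mod 7
= 2
Index 2 → Wednesday


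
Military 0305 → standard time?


3:05 AM

Hour: 3
3 < 12 → AM


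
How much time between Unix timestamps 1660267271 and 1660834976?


567705 seconds (157.7 hours / 6.57 days)

Difference = 1660834976 - 1660267271 = 567705 seconds
In hours: 567705 / 3600 ≈ 157.7
In days: 567705 / 86400 ≈ 6.57


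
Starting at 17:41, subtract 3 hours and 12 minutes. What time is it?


14:29

Start: 1061 minutes from midnight
Subtract: 192 minutes
Remaining: 1061 - 192 = 869
Hours: 14, Minutes: 29


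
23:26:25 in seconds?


Hours: 23 × 3600 = 82800
Minutes: 26 × 60 = 1560
Seconds: 25
Total = 82800 + 1560 + 25 = 84385

84385 seconds


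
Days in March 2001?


Month: March (month 3)
March has 31 days

31 days


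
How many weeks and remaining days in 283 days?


Weeks: 283 ÷ 7 = 40 remainder 3

40 weeks 3 days


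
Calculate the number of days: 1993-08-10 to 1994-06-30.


From August 10, 1993 to June 30, 1994
Rest of August 1993: 31 - 10 = 21
Full months: September 30, October 31, November 30, December 31, January 31, February 1994 28, March 31, April 30, May 31
Days into June 1994: 30
Total = 21 + 30 + 31 + 30 + 31 + 31 + 28 + 31 + 30 + 31 + 30 = 324 days

324 days


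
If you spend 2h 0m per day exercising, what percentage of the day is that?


Time: 120 minutes
Day: 1440 minutes
Percentage = (120/1440) × 100 ≈ 8.3%

8.3%


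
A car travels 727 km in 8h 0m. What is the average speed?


Distance: 727 km
Time: 8 hours
Speed = 727 / 8 ≈ 90.9 km/h

90.9 km/h


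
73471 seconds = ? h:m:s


Hours: 73471 ÷ 3600 = 20 remainder 1471
Minutes: 1471 ÷ 60 = 24 remainder 31
Seconds: 31

20h 24m 31s


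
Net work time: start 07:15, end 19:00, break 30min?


11h 15m (675 minutes)

Total time = (19×60+0) - (7×60+15)
= 1140 - 435 = 705 min
Minus break: 705 - 30 = 675 min
= 11h 15m


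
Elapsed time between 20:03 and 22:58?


2h 55m

End time in minutes: 22×60 + 58 = 1378
Start time in minutes: 20×60 + 3 = 1203
Difference = 1378 - 1203 = 175 minutes
= 2 hours 55 minutes


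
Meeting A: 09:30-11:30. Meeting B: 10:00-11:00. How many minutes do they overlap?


60 minutes

Meeting A: 570-690 (in minutes from midnight)
Meeting B: 600-660
Overlap start = max(570, 600) = 600
Overlap end = min(690, 660) = 660
Overlap = max(0, 660 - 600) = 60 min


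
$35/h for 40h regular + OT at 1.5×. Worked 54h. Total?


Regular: 40h × $35 = $1400.00
Overtime: 54 - 40 = 14h
OT pay: 14h × $35 × 1.5 = $735.00
Total = $1400.00 + $735.00 = $2135.00

$2135.00


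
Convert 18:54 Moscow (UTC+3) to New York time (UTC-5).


10:54

Time difference = UTC-5 - UTC+3 = -8 hours
New hour = (18 -8) mod 24
= 10 mod 24 = 10
Minutes unchanged → 10:54


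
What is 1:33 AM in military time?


01:33

Input: 1:33 AM
AM hour stays: 1


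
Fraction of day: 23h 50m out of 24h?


Total minutes: 23×60 + 50 = 1430
Day = 24×60 = 1440 minutes
Fraction = 1430/1440 ≈ 0.9931
As a percentage: 1430/1440 × 100 ≈ 99.31%

0.9931 (99.31%)


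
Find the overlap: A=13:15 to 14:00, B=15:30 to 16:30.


Meeting A: 795-840 (in minutes from midnight)
Meeting B: 930-990
Overlap start = max(795, 930) = 930
Overlap end = min(840, 990) = 840
Overlap = max(0, 840 - 930) = 0 min

0 minutes


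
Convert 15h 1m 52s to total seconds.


Hours: 15 × 3600 = 54000
Minutes: 1 × 60 = 60
Seconds: 52
Total = 54000 + 60 + 52 = 54112

54112 seconds


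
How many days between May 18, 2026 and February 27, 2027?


285 days

From May 18, 2026 to February 27, 2027
Rest of May 2026: 31 - 18 = 13
Full months: June 30, July 31, August 31, September 30, October 31, November 30, December 31, January 31
Days into February 2027: 27
Total = 13 + 30 + 31 + 31 + 30 + 31 + 30 + 31 + 31 + 27 = 285 days


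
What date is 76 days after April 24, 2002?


July 9, 2002

Start: April 24, 2002
Add 76 days
April 24 → May 1: 30 - 24 + 1 = 7 days (76 - 7 = 69 left)
May 1 → June 1: 31 - 1 + 1 = 31 days (69 - 31 = 38 left)
June 1 → July 1: 30 - 1 + 1 = 30 days (38 - 30 = 8 left)
July 1 + 8 = July 9, 2002


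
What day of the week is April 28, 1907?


Zeller's congruence:
q=28, m=4, k=7, j=19
h = (28 + ⌊13×5/5⌋ + 7 + ⌊7/4⌋ + ⌊19/4⌋ - 2×19) mod 7
= (28 + 13 + 7 + 1 + 4 - 38) mod 7
= 15 mod 7 = 1
h=1 → Sunday

Sunday


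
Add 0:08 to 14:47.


14:55

Start: 887 minutes from midnight
Add: 8 minutes
Total: 895 minutes
Hours: 895 ÷ 60 = 14 remainder 55


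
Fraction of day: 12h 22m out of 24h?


Total minutes: 12×60 + 22 = 742
Day = 24×60 = 1440 minutes
Fraction = 742/1440 ≈ 0.5153
As a percentage: 742/1440 × 100 ≈ 51.53%

0.5153 (51.53%)


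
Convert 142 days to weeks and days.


20 weeks 2 days

Weeks: 142 ÷ 7 = 20 remainder 2


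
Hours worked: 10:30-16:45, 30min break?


5h 45m (345 minutes)

Total time = (16×60+45) - (10×60+30)
= 1005 - 630 = 375 min
Minus break: 375 - 30 = 345 min
= 5h 45m


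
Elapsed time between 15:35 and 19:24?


3h 49m

End time in minutes: 19×60 + 24 = 1164
Start time in minutes: 15×60 + 35 = 935
Difference = 1164 - 935 = 229 minutes
= 3 hours 49 minutes


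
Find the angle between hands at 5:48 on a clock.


114.0°

Hour hand = 5×30 + 48×0.5 = 174.0°
Minute hand = 48×6 = 288°
Difference = |174.0 - 288| = 114.0°


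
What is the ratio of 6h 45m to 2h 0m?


27:8 (3.38)

Duration 1: 405 minutes
Duration 2: 120 minutes
Ratio = 405:120
GCD = 15
Simplified = 27:8
As a decimal: 27/8 ≈ 3.38


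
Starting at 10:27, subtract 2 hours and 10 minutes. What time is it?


08:17

Start: 627 minutes from midnight
Subtract: 130 minutes
Remaining: 627 - 130 = 497
Hours: 8, Minutes: 17


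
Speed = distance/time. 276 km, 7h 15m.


38.1 km/h

Distance: 276 km
Time: 7h 15m = 435 min = 435/60 = 29/4 hours
Speed = 276 ÷ (29/4) = 276 × 4 / 29 = 1104/29 ≈ 38.1 km/h


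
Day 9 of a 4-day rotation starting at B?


Shifts: A, B, C, D
Start: B (index 1)
Day 9: (1 + 9 - 1) mod 4
= 9 mod 4
= 1
Index 1 → shift B

Shift B


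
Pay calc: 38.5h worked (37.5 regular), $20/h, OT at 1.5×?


$780.00

Regular: 37.5h × $20 = $750.00
Overtime: 38.5 - 37.5 = 1.0h
OT pay: 1.0h × $20 × 1.5 = $30.00
Total = $750.00 + $30.00 = $780.00


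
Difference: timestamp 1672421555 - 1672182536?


239019 seconds (66.4 hours / 2.77 days)

Difference = 1672421555 - 1672182536 = 239019 seconds
In hours: 239019 / 3600 ≈ 66.4
In days: 239019 / 86400 ≈ 2.77


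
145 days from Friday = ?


Wednesday

Start: Friday (index 4)
(4 + 145) mod 7
= 149 mod 7
= 2
Index 2 → Wednesday


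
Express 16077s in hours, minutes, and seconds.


Hours: 16077 ÷ 3600 = 4 remainder 1677
Minutes: 1677 ÷ 60 = 27 remainder 57
Seconds: 57

4h 27m 57s


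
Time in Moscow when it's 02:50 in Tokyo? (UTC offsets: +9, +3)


20:50 (previous day)

Time difference = UTC+3 - UTC+9 = -6 hours
New hour = (2 -6) mod 24
= -4 mod 24 = 20
Minutes unchanged → 20:50; -4 < 0 → previous day


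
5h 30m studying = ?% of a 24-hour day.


22.9%

Time: 330 minutes
Day: 1440 minutes
Percentage = (330/1440) × 100 ≈ 22.9%


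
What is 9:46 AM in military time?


Input: 9:46 AM
AM hour stays: 9

09:46


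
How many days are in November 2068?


30 days

Month: November (month 11)
November has 30 days


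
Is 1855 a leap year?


Rules: divisible by 4 AND (not by 100 OR by 400)
1855 ÷ 4 = 463 remainder 3 → not divisible by 4
Not divisible by 4 → not a leap year

No


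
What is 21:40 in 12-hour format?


9:40 PM

Hour: 21
21 - 12 = 9 → PM


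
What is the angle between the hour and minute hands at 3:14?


13.0°

Hour hand = 3×30 + 14×0.5 = 97.0°
Minute hand = 14×6 = 84°
Difference = |97.0 - 84| = 13.0°


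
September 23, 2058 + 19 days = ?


October 12, 2058

Start: September 23, 2058
Add 19 days
September 23 → October 1: 30 - 23 + 1 = 8 days (19 - 8 = 11 left)
October 1 + 11 = October 12, 2058


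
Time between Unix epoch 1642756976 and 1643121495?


364519 seconds (101.3 hours / 4.22 days)

Difference = 1643121495 - 1642756976 = 364519 seconds
In hours: 364519 / 3600 ≈ 101.3
In days: 364519 / 86400 ≈ 4.22


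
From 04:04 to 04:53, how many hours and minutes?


End time in minutes: 4×60 + 53 = 293
Start time in minutes: 4×60 + 4 = 244
Difference = 293 - 244 = 49 minutes
= 0 hours 49 minutes

0h 49m
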